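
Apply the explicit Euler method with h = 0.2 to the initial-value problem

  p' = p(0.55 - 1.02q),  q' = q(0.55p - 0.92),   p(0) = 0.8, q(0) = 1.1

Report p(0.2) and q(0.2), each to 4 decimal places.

Euler on (p,q): p_{n+1} = p_n + h·p', q_{n+1} = q_n + h·q'.
0.000000: (0.800000, 1.100000); f=(-0.457600, -0.528000) → (0.708480, 0.994400)
(p(0.2), q(0.2)) ≈ (0.7085, 0.9944)

0.7085, 0.9944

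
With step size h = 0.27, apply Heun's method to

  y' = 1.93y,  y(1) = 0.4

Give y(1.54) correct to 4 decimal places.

Heun: k1 = f(s_n, y_n); k2 = f(s_n + h, y_n + h·k1); y_{n+1} = y_n + (h/2)·(k1 + k2).
s=1.000000, y=0.400000:
  k1 = f(1.000000, 0.400000) = 0.772000
  k2 = f(1.270000, 0.608440) = 1.174289
  y ← 0.400000 + (0.27/2)·(0.772000 + 1.174289) = 0.662749
s=1.270000, y=0.662749:
  k1 = f(1.270000, 0.662749) = 1.279106
  k2 = f(1.540000, 1.008108) = 1.945648
  y ← 0.662749 + (0.27/2)·(1.279106 + 1.945648) = 1.098091
y(1.54) ≈ 1.0981

1.0981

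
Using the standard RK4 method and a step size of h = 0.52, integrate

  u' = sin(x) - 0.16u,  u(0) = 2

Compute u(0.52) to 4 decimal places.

1.9689

RK4: k1 = f(x_n, u_n); k2 = f(x_n + h/2, u_n + (h/2)·k1); k3 = f(x_n + h/2, u_n + (h/2)·k2); k4 = f(x_n + h, u_n + h·k3); u_{n+1} = u_n + (h/6)·(k1 + 2k2 + 2k3 + k4).
x=0.000000, u=2.000000:
  k1 = f(0.000000, 2.000000) = -0.320000
  k2 = f(0.260000, 1.916800) = -0.049607
  k3 = f(0.260000, 1.987102) = -0.060856
  k4 = f(0.520000, 1.968355) = 0.181943
  u ← 2.000000 + (0.52/6)·(k1 + 2k2 + 2k3 + k4) = 1.968888
u(0.52) ≈ 1.9689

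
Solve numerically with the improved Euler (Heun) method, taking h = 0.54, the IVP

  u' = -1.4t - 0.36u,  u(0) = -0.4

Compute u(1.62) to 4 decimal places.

-1.7764

Heun: k1 = f(t_n, u_n); k2 = f(t_n + h, u_n + h·k1); u_{n+1} = u_n + (h/2)·(k1 + k2).
t=0.000000, u=-0.400000:
  k1 = f(0.000000, -0.400000) = 0.144000
  k2 = f(0.540000, -0.322240) = -0.639994
  u ← -0.400000 + (0.54/2)·(0.144000 + (-0.639994)) = -0.533918
t=0.540000, u=-0.533918:
  k1 = f(0.540000, -0.533918) = -0.563789
  k2 = f(1.080000, -0.838365) = -1.210189
  u ← -0.533918 + (0.54/2)·(-0.563789 + (-1.210189)) = -1.012892
t=1.080000, u=-1.012892:
  k1 = f(1.080000, -1.012892) = -1.147359
  k2 = f(1.620000, -1.632466) = -1.680312
  u ← -1.012892 + (0.54/2)·(-1.147359 + (-1.680312)) = -1.776364
u(1.62) ≈ -1.7764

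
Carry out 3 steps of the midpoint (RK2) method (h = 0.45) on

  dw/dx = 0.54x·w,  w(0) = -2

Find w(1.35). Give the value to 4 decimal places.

-3.2246

Midpoint: k1 = f(x_n, w_n); k2 = f(x_n + h/2, w_n + (h/2)·k1); w_{n+1} = w_n + h·k2.
x=0.000000, w=-2.000000:
  k1 = f(0.000000, -2.000000) = 0.000000
  k2 = f(0.225000, -2.000000) = -0.243000
  w ← -2.000000 + 0.45·(-0.243000) = -2.109350
x=0.450000, w=-2.109350:
  k1 = f(0.450000, -2.109350) = -0.512572
  k2 = f(0.675000, -2.224679) = -0.810895
  w ← -2.109350 + 0.45·(-0.810895) = -2.474253
x=0.900000, w=-2.474253:
  k1 = f(0.900000, -2.474253) = -1.202487
  k2 = f(1.125000, -2.744812) = -1.667474
  w ← -2.474253 + 0.45·(-1.667474) = -3.224616
w(1.35) ≈ -3.2246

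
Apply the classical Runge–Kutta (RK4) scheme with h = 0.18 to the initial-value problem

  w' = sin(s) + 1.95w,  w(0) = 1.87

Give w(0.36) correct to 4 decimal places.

RK4: k1 = f(s_n, w_n); k2 = f(s_n + h/2, w_n + (h/2)·k1); k3 = f(s_n + h/2, w_n + (h/2)·k2); k4 = f(s_n + h, w_n + h·k3); w_{n+1} = w_n + (h/6)·(k1 + 2k2 + 2k3 + k4).
s=0.000000, w=1.870000:
  k1 = f(0.000000, 1.870000) = 3.646500
  k2 = f(0.090000, 2.198185) = 4.376339
  k3 = f(0.090000, 2.263871) = 4.504426
  k4 = f(0.180000, 2.680797) = 5.406583
  w ← 1.870000 + (0.18/6)·(k1 + 2k2 + 2k3 + k4) = 2.674438
s=0.180000, w=2.674438:
  k1 = f(0.180000, 2.674438) = 5.394184
  k2 = f(0.270000, 3.159915) = 6.428566
  k3 = f(0.270000, 3.253009) = 6.610100
  k4 = f(0.360000, 3.864256) = 7.887574
  w ← 2.674438 + (0.18/6)·(k1 + 2k2 + 2k3 + k4) = 3.855211
w(0.36) ≈ 3.8552

3.8552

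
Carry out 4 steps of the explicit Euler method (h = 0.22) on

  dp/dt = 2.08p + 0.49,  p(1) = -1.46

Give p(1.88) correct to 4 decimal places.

Euler: p_{n+1} = p_n + h·f(t_n, p_n).
t=1.000000, p=-1.460000: f=-2.546800 → p ← -1.460000 + 0.22·(-2.546800) = -2.020296
t=1.220000, p=-2.020296: f=-3.712216 → p ← -2.020296 + 0.22·(-3.712216) = -2.836983
t=1.440000, p=-2.836983: f=-5.410926 → p ← -2.836983 + 0.22·(-5.410926) = -4.027387
t=1.660000, p=-4.027387: f=-7.886965 → p ← -4.027387 + 0.22·(-7.886965) = -5.762519
p(1.88) ≈ -5.7625

-5.7625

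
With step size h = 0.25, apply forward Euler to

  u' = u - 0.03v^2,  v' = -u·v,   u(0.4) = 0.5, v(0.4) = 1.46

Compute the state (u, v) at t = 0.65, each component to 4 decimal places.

0.6090, 1.2775

Euler on (u,v): u_{n+1} = u_n + h·u', v_{n+1} = v_n + h·v'.
0.400000: (0.500000, 1.460000); f=(0.436052, -0.730000) → (0.609013, 1.277500)
(u(0.65), v(0.65)) ≈ (0.6090, 1.2775)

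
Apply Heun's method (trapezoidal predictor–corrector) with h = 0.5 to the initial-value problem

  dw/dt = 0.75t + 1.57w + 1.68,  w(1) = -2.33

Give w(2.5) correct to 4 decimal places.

Heun: k1 = f(t_n, w_n); k2 = f(t_n + h, w_n + h·k1); w_{n+1} = w_n + (h/2)·(k1 + k2).
t=1.000000, w=-2.330000:
  k1 = f(1.000000, -2.330000) = -1.228100
  k2 = f(1.500000, -2.944050) = -1.817159
  w ← -2.330000 + (0.5/2)·(-1.228100 + (-1.817159)) = -3.091315
t=1.500000, w=-3.091315:
  k1 = f(1.500000, -3.091315) = -2.048364
  k2 = f(2.000000, -4.115497) = -3.281330
  w ← -3.091315 + (0.5/2)·(-2.048364 + (-3.281330)) = -4.423738
t=2.000000, w=-4.423738:
  k1 = f(2.000000, -4.423738) = -3.765269
  k2 = f(2.500000, -6.306372) = -6.346005
  w ← -4.423738 + (0.5/2)·(-3.765269 + (-6.346005)) = -6.951556
w(2.5) ≈ -6.9516

-6.9516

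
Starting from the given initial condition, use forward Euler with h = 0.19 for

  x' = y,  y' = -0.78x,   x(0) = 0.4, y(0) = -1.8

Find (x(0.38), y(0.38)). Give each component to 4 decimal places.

-0.2953, -1.8679

Euler on (x,y): x_{n+1} = x_n + h·x', y_{n+1} = y_n + h·y'.
0.000000: (0.400000, -1.800000); f=(-1.800000, -0.312000) → (0.058000, -1.859280)
0.190000: (0.058000, -1.859280); f=(-1.859280, -0.045240) → (-0.295263, -1.867876)
(x(0.38), y(0.38)) ≈ (-0.2953, -1.8679)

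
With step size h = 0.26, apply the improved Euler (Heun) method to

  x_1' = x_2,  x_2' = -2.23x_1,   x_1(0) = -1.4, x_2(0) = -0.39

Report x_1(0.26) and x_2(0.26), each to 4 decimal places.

-1.3959, 0.4511

Heun on (x_1,x_2): k1 = f(t_n, state_n); k2 = f(t_n + h, state_n + h·k1); state_{n+1} = state_n + (h/2)·(k1 + k2).
0.000000: (-1.400000, -0.390000)
  k1 = (-0.390000, 3.122000)
  predictor → (-1.501400, 0.421720)
  k2 = (0.421720, 3.348122)
  → (-1.395876, 0.451116)
(x_1(0.26), x_2(0.26)) ≈ (-1.3959, 0.4511)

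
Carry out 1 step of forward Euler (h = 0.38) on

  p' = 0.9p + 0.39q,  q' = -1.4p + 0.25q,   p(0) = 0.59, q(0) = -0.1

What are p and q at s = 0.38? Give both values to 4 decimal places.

Euler on (p,q): p_{n+1} = p_n + h·p', q_{n+1} = q_n + h·q'.
0.000000: (0.590000, -0.100000); f=(0.492000, -0.851000) → (0.776960, -0.423380)
(p(0.38), q(0.38)) ≈ (0.7770, -0.4234)

0.7770, -0.4234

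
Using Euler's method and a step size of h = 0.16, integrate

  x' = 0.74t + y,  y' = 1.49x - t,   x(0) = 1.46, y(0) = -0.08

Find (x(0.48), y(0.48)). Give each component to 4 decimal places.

1.6409, 0.8960

Euler on (x,y): x_{n+1} = x_n + h·x', y_{n+1} = y_n + h·y'.
0.000000: (1.460000, -0.080000); f=(-0.080000, 2.175400) → (1.447200, 0.268064)
0.160000: (1.447200, 0.268064); f=(0.386464, 1.996328) → (1.509034, 0.587476)
0.320000: (1.509034, 0.587476); f=(0.824276, 1.928461) → (1.640918, 0.896030)
(x(0.48), y(0.48)) ≈ (1.6409, 0.8960)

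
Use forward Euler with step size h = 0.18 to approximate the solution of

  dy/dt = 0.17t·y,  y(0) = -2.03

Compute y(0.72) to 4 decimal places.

-2.0978

Euler: y_{n+1} = y_n + h·f(t_n, y_n).
t=0.000000, y=-2.030000: f=0.000000 → y ← -2.030000 + 0.18·0.000000 = -2.030000
t=0.180000, y=-2.030000: f=-0.062118 → y ← -2.030000 + 0.18·(-0.062118) = -2.041181
t=0.360000, y=-2.041181: f=-0.124920 → y ← -2.041181 + 0.18·(-0.124920) = -2.063667
t=0.540000, y=-2.063667: f=-0.189445 → y ← -2.063667 + 0.18·(-0.189445) = -2.097767
y(0.72) ≈ -2.0978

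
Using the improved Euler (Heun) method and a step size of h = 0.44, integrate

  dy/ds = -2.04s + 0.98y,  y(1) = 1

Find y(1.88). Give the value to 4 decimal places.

-1.4096

Heun: k1 = f(s_n, y_n); k2 = f(s_n + h, y_n + h·k1); y_{n+1} = y_n + (h/2)·(k1 + k2).
s=1.000000, y=1.000000:
  k1 = f(1.000000, 1.000000) = -1.060000
  k2 = f(1.440000, 0.533600) = -2.414672
  y ← 1.000000 + (0.44/2)·(-1.060000 + (-2.414672)) = 0.235572
s=1.440000, y=0.235572:
  k1 = f(1.440000, 0.235572) = -2.706739
  k2 = f(1.880000, -0.955393) = -4.771485
  y ← 0.235572 + (0.44/2)·(-2.706739 + (-4.771485)) = -1.409637
y(1.88) ≈ -1.4096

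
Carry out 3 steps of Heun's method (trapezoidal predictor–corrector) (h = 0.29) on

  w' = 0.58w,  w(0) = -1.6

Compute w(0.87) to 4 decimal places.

-2.6446

Heun: k1 = f(t_n, w_n); k2 = f(t_n + h, w_n + h·k1); w_{n+1} = w_n + (h/2)·(k1 + k2).
t=0.000000, w=-1.600000:
  k1 = f(0.000000, -1.600000) = -0.928000
  k2 = f(0.290000, -1.869120) = -1.084090
  w ← -1.600000 + (0.29/2)·(-0.928000 + (-1.084090)) = -1.891753
t=0.290000, w=-1.891753:
  k1 = f(0.290000, -1.891753) = -1.097217
  k2 = f(0.580000, -2.209946) = -1.281769
  w ← -1.891753 + (0.29/2)·(-1.097217 + (-1.281769)) = -2.236706
t=0.580000, w=-2.236706:
  k1 = f(0.580000, -2.236706) = -1.297289
  k2 = f(0.870000, -2.612920) = -1.515493
  w ← -2.236706 + (0.29/2)·(-1.297289 + (-1.515493)) = -2.644559
w(0.87) ≈ -2.6446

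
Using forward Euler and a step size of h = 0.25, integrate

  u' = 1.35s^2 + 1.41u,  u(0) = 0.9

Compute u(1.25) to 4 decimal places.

4.8739

Euler: u_{n+1} = u_n + h·f(s_n, u_n).
s=0.000000, u=0.900000: f=1.269000 → u ← 0.900000 + 0.25·1.269000 = 1.217250
s=0.250000, u=1.217250: f=1.800697 → u ← 1.217250 + 0.25·1.800697 = 1.667424
s=0.500000, u=1.667424: f=2.688568 → u ← 1.667424 + 0.25·2.688568 = 2.339566
s=0.750000, u=2.339566: f=4.058164 → u ← 2.339566 + 0.25·4.058164 = 3.354107
s=1.000000, u=3.354107: f=6.079291 → u ← 3.354107 + 0.25·6.079291 = 4.873930
u(1.25) ≈ 4.8739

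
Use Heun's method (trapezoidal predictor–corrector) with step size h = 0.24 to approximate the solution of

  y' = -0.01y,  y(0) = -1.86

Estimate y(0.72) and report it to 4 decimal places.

Heun: k1 = f(x_n, y_n); k2 = f(x_n + h, y_n + h·k1); y_{n+1} = y_n + (h/2)·(k1 + k2).
x=0.000000, y=-1.860000:
  k1 = f(0.000000, -1.860000) = 0.018600
  k2 = f(0.240000, -1.855536) = 0.018555
  y ← -1.860000 + (0.24/2)·(0.018600 + 0.018555) = -1.855541
x=0.240000, y=-1.855541:
  k1 = f(0.240000, -1.855541) = 0.018555
  k2 = f(0.480000, -1.851088) = 0.018511
  y ← -1.855541 + (0.24/2)·(0.018555 + 0.018511) = -1.851093
x=0.480000, y=-1.851093:
  k1 = f(0.480000, -1.851093) = 0.018511
  k2 = f(0.720000, -1.846651) = 0.018467
  y ← -1.851093 + (0.24/2)·(0.018511 + 0.018467) = -1.846656
y(0.72) ≈ -1.8467

-1.8467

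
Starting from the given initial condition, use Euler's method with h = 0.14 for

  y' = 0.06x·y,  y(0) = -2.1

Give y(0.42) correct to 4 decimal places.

-2.1074

Euler: y_{n+1} = y_n + h·f(x_n, y_n).
x=0.000000, y=-2.100000: f=0.000000 → y ← -2.100000 + 0.14·0.000000 = -2.100000
x=0.140000, y=-2.100000: f=-0.017640 → y ← -2.100000 + 0.14·(-0.017640) = -2.102470
x=0.280000, y=-2.102470: f=-0.035321 → y ← -2.102470 + 0.14·(-0.035321) = -2.107415
y(0.42) ≈ -2.1074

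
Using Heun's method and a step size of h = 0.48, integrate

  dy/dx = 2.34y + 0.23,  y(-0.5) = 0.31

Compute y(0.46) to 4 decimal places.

2.9984

Heun: k1 = f(x_n, y_n); k2 = f(x_n + h, y_n + h·k1); y_{n+1} = y_n + (h/2)·(k1 + k2).
x=-0.500000, y=0.310000:
  k1 = f(-0.500000, 0.310000) = 0.955400
  k2 = f(-0.020000, 0.768592) = 2.028505
  y ← 0.310000 + (0.48/2)·(0.955400 + 2.028505) = 1.026137
x=-0.020000, y=1.026137:
  k1 = f(-0.020000, 1.026137) = 2.631161
  k2 = f(0.460000, 2.289095) = 5.586481
  y ← 1.026137 + (0.48/2)·(2.631161 + 5.586481) = 2.998372
y(0.46) ≈ 2.9984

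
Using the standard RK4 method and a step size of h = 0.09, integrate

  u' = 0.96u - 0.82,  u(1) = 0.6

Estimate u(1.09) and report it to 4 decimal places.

RK4: k1 = f(t_n, u_n); k2 = f(t_n + h/2, u_n + (h/2)·k1); k3 = f(t_n + h/2, u_n + (h/2)·k2); k4 = f(t_n + h, u_n + h·k3); u_{n+1} = u_n + (h/6)·(k1 + 2k2 + 2k3 + k4).
t=1.000000, u=0.600000:
  k1 = f(1.000000, 0.600000) = -0.244000
  k2 = f(1.045000, 0.589020) = -0.254541
  k3 = f(1.045000, 0.588546) = -0.254996
  k4 = f(1.090000, 0.577050) = -0.266032
  u ← 0.600000 + (0.09/6)·(k1 + 2k2 + 2k3 + k4) = 0.577063
u(1.09) ≈ 0.5771

0.5771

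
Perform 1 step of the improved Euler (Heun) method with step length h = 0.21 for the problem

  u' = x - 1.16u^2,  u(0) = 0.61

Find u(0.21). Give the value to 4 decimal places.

0.5539

Heun: k1 = f(x_n, u_n); k2 = f(x_n + h, u_n + h·k1); u_{n+1} = u_n + (h/2)·(k1 + k2).
x=0.000000, u=0.610000:
  k1 = f(0.000000, 0.610000) = -0.431636
  k2 = f(0.210000, 0.519356) = -0.102888
  u ← 0.610000 + (0.21/2)·(-0.431636 + (-0.102888)) = 0.553875
u(0.21) ≈ 0.5539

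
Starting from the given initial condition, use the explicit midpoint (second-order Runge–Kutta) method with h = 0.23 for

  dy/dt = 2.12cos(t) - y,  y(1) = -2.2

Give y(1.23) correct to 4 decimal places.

-1.5679

Midpoint: k1 = f(t_n, y_n); k2 = f(t_n + h/2, y_n + (h/2)·k1); y_{n+1} = y_n + h·k2.
t=1.000000, y=-2.200000:
  k1 = f(1.000000, -2.200000) = 3.345441
  k2 = f(1.115000, -1.815274) = 2.748451
  y ← -2.200000 + 0.23·2.748451 = -1.567856
y(1.23) ≈ -1.5679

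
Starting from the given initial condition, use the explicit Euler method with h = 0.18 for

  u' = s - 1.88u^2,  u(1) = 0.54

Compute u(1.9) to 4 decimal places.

Euler: u_{n+1} = u_n + h·f(s_n, u_n).
s=1.000000, u=0.540000: f=0.451792 → u ← 0.540000 + 0.18·0.451792 = 0.621323
s=1.180000, u=0.621323: f=0.454242 → u ← 0.621323 + 0.18·0.454242 = 0.703086
s=1.360000, u=0.703086: f=0.430660 → u ← 0.703086 + 0.18·0.430660 = 0.780605
s=1.540000, u=0.780605: f=0.394434 → u ← 0.780605 + 0.18·0.394434 = 0.851603
s=1.720000, u=0.851603: f=0.356573 → u ← 0.851603 + 0.18·0.356573 = 0.915786
u(1.9) ≈ 0.9158

0.9158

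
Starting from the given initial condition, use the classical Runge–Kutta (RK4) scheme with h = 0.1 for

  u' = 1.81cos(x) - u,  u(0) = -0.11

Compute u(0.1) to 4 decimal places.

0.0724

RK4: k1 = f(x_n, u_n); k2 = f(x_n + h/2, u_n + (h/2)·k1); k3 = f(x_n + h/2, u_n + (h/2)·k2); k4 = f(x_n + h, u_n + h·k3); u_{n+1} = u_n + (h/6)·(k1 + 2k2 + 2k3 + k4).
x=0.000000, u=-0.110000:
  k1 = f(0.000000, -0.110000) = 1.920000
  k2 = f(0.050000, -0.014000) = 1.821738
  k3 = f(0.050000, -0.018913) = 1.826651
  k4 = f(0.100000, 0.072665) = 1.728292
  u ← -0.110000 + (0.1/6)·(k1 + 2k2 + 2k3 + k4) = 0.072418
u(0.1) ≈ 0.0724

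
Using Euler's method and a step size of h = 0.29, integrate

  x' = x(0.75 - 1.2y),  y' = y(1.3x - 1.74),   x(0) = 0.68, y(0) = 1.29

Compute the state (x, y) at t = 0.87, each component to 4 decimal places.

0.4525, 0.4491

Euler on (x,y): x_{n+1} = x_n + h·x', y_{n+1} = y_n + h·y'.
0.000000: (0.680000, 1.290000); f=(-0.542640, -1.104240) → (0.522634, 0.969770)
0.290000: (0.522634, 0.969770); f=(-0.216227, -1.028515) → (0.459929, 0.671501)
0.580000: (0.459929, 0.671501); f=(-0.025665, -0.766917) → (0.452486, 0.449095)
(x(0.87), y(0.87)) ≈ (0.4525, 0.4491)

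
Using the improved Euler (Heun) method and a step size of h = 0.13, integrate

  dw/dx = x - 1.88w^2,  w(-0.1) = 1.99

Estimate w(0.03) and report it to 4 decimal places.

1.3771

Heun: k1 = f(x_n, w_n); k2 = f(x_n + h, w_n + h·k1); w_{n+1} = w_n + (h/2)·(k1 + k2).
x=-0.100000, w=1.990000:
  k1 = f(-0.100000, 1.990000) = -7.544988
  k2 = f(0.030000, 1.009152) = -1.884567
  w ← 1.990000 + (0.13/2)·(-7.544988 + (-1.884567)) = 1.377079
w(0.03) ≈ 1.3771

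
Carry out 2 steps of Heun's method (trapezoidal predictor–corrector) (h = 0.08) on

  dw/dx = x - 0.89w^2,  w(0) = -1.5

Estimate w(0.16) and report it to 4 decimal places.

Heun: k1 = f(x_n, w_n); k2 = f(x_n + h, w_n + h·k1); w_{n+1} = w_n + (h/2)·(k1 + k2).
x=0.000000, w=-1.500000:
  k1 = f(0.000000, -1.500000) = -2.002500
  k2 = f(0.080000, -1.660200) = -2.373075
  w ← -1.500000 + (0.08/2)·(-2.002500 + (-2.373075)) = -1.675023
x=0.080000, w=-1.675023:
  k1 = f(0.080000, -1.675023) = -2.417075
  k2 = f(0.160000, -1.868389) = -2.946881
  w ← -1.675023 + (0.08/2)·(-2.417075 + (-2.946881)) = -1.889581
w(0.16) ≈ -1.8896

-1.8896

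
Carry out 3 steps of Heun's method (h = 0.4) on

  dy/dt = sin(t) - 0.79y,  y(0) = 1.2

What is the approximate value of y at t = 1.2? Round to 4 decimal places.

Heun: k1 = f(t_n, y_n); k2 = f(t_n + h, y_n + h·k1); y_{n+1} = y_n + (h/2)·(k1 + k2).
t=0.000000, y=1.200000:
  k1 = f(0.000000, 1.200000) = -0.948000
  k2 = f(0.400000, 0.820800) = -0.259014
  y ← 1.200000 + (0.4/2)·(-0.948000 + (-0.259014)) = 0.958597
t=0.400000, y=0.958597:
  k1 = f(0.400000, 0.958597) = -0.367873
  k2 = f(0.800000, 0.811448) = 0.076312
  y ← 0.958597 + (0.4/2)·(-0.367873 + 0.076312) = 0.900285
t=0.800000, y=0.900285:
  k1 = f(0.800000, 0.900285) = 0.006131
  k2 = f(1.200000, 0.902737) = 0.218877
  y ← 0.900285 + (0.4/2)·(0.006131 + 0.218877) = 0.945287
y(1.2) ≈ 0.9453

0.9453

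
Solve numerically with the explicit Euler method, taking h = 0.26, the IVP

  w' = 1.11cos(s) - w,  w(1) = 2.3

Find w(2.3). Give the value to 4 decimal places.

Euler: w_{n+1} = w_n + h·f(s_n, w_n).
s=1.000000, w=2.300000: f=-1.700264 → w ← 2.300000 + 0.26·(-1.700264) = 1.857931
s=1.260000, w=1.857931: f=-1.518474 → w ← 1.857931 + 0.26·(-1.518474) = 1.463128
s=1.520000, w=1.463128: f=-1.406768 → w ← 1.463128 + 0.26·(-1.406768) = 1.097368
s=1.780000, w=1.097368: f=-1.327894 → w ← 1.097368 + 0.26·(-1.327894) = 0.752116
s=2.040000, w=0.752116: f=-1.254031 → w ← 0.752116 + 0.26·(-1.254031) = 0.426068
w(2.3) ≈ 0.4261

0.4261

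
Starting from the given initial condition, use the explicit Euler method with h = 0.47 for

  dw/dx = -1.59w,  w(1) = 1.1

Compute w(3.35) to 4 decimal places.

0.0011

Euler: w_{n+1} = w_n + h·f(x_n, w_n).
x=1.000000, w=1.100000: f=-1.749000 → w ← 1.100000 + 0.47·(-1.749000) = 0.277970
x=1.470000, w=0.277970: f=-0.441972 → w ← 0.277970 + 0.47·(-0.441972) = 0.070243
x=1.940000, w=0.070243: f=-0.111686 → w ← 0.070243 + 0.47·(-0.111686) = 0.017750
x=2.410000, w=0.017750: f=-0.028223 → w ← 0.017750 + 0.47·(-0.028223) = 0.004486
x=2.880000, w=0.004486: f=-0.007132 → w ← 0.004486 + 0.47·(-0.007132) = 0.001133
w(3.35) ≈ 0.0011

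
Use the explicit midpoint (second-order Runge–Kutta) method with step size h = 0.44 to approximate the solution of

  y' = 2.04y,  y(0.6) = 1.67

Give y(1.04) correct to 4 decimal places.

3.8417

Midpoint: k1 = f(t_n, y_n); k2 = f(t_n + h/2, y_n + (h/2)·k1); y_{n+1} = y_n + h·k2.
t=0.600000, y=1.670000:
  k1 = f(0.600000, 1.670000) = 3.406800
  k2 = f(0.820000, 2.419496) = 4.935772
  y ← 1.670000 + 0.44·4.935772 = 3.841740
y(1.04) ≈ 3.8417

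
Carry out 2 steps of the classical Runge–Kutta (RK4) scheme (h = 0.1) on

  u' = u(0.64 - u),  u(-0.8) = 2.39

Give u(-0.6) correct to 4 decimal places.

RK4: k1 = f(s_n, u_n); k2 = f(s_n + h/2, u_n + (h/2)·k1); k3 = f(s_n + h/2, u_n + (h/2)·k2); k4 = f(s_n + h, u_n + h·k3); u_{n+1} = u_n + (h/6)·(k1 + 2k2 + 2k3 + k4).
s=-0.800000, u=2.390000:
  k1 = f(-0.800000, 2.390000) = -4.182500
  k2 = f(-0.750000, 2.180875) = -3.360456
  k3 = f(-0.750000, 2.221977) = -3.515117
  k4 = f(-0.700000, 2.038488) = -2.850802
  u ← 2.390000 + (0.1/6)·(k1 + 2k2 + 2k3 + k4) = 2.043593
s=-0.700000, u=2.043593:
  k1 = f(-0.700000, 2.043593) = -2.868371
  k2 = f(-0.650000, 1.900174) = -2.394550
  k3 = f(-0.650000, 1.923865) = -2.469983
  k4 = f(-0.600000, 1.796594) = -2.077931
  u ← 2.043593 + (0.1/6)·(k1 + 2k2 + 2k3 + k4) = 1.799003
u(-0.6) ≈ 1.7990

1.7990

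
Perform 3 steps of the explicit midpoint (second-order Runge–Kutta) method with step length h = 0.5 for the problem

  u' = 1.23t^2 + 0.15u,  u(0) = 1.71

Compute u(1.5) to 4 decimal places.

Midpoint: k1 = f(t_n, u_n); k2 = f(t_n + h/2, u_n + (h/2)·k1); u_{n+1} = u_n + h·k2.
t=0.000000, u=1.710000:
  k1 = f(0.000000, 1.710000) = 0.256500
  k2 = f(0.250000, 1.774125) = 0.342994
  u ← 1.710000 + 0.5·0.342994 = 1.881497
t=0.500000, u=1.881497:
  k1 = f(0.500000, 1.881497) = 0.589725
  k2 = f(0.750000, 2.028928) = 0.996214
  u ← 1.881497 + 0.5·0.996214 = 2.379604
t=1.000000, u=2.379604:
  k1 = f(1.000000, 2.379604) = 1.586941
  k2 = f(1.250000, 2.776339) = 2.338326
  u ← 2.379604 + 0.5·2.338326 = 3.548767
u(1.5) ≈ 3.5488

3.5488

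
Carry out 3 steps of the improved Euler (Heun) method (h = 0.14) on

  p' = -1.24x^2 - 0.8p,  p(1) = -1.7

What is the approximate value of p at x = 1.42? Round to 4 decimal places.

-1.8857

Heun: k1 = f(x_n, p_n); k2 = f(x_n + h, p_n + h·k1); p_{n+1} = p_n + (h/2)·(k1 + k2).
x=1.000000, p=-1.700000:
  k1 = f(1.000000, -1.700000) = 0.120000
  k2 = f(1.140000, -1.683200) = -0.264944
  p ← -1.700000 + (0.14/2)·(0.120000 + (-0.264944)) = -1.710146
x=1.140000, p=-1.710146:
  k1 = f(1.140000, -1.710146) = -0.243387
  k2 = f(1.280000, -1.744220) = -0.636240
  p ← -1.710146 + (0.14/2)·(-0.243387 + (-0.636240)) = -1.771720
x=1.280000, p=-1.771720:
  k1 = f(1.280000, -1.771720) = -0.614240
  k2 = f(1.420000, -1.857714) = -1.014165
  p ← -1.771720 + (0.14/2)·(-0.614240 + (-1.014165)) = -1.885708
p(1.42) ≈ -1.8857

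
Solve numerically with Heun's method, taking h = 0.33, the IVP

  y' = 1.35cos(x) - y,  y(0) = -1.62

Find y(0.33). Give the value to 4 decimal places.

Heun: k1 = f(x_n, y_n); k2 = f(x_n + h, y_n + h·k1); y_{n+1} = y_n + (h/2)·(k1 + k2).
x=0.000000, y=-1.620000:
  k1 = f(0.000000, -1.620000) = 2.970000
  k2 = f(0.330000, -0.639900) = 1.917057
  y ← -1.620000 + (0.33/2)·(2.970000 + 1.917057) = -0.813636
y(0.33) ≈ -0.8136

-0.8136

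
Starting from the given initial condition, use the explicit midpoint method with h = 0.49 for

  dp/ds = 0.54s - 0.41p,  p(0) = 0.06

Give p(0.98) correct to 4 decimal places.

Midpoint: k1 = f(s_n, p_n); k2 = f(s_n + h/2, p_n + (h/2)·k1); p_{n+1} = p_n + h·k2.
s=0.000000, p=0.060000:
  k1 = f(0.000000, 0.060000) = -0.024600
  k2 = f(0.245000, 0.053973) = 0.110171
  p ← 0.060000 + 0.49·0.110171 = 0.113984
s=0.490000, p=0.113984:
  k1 = f(0.490000, 0.113984) = 0.217867
  k2 = f(0.735000, 0.167361) = 0.328282
  p ← 0.113984 + 0.49·0.328282 = 0.274842
p(0.98) ≈ 0.2748

0.2748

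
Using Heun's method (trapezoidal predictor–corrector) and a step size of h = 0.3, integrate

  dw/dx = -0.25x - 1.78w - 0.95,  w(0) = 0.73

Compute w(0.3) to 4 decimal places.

Heun: k1 = f(x_n, w_n); k2 = f(x_n + h, w_n + h·k1); w_{n+1} = w_n + (h/2)·(k1 + k2).
x=0.000000, w=0.730000:
  k1 = f(0.000000, 0.730000) = -2.249400
  k2 = f(0.300000, 0.055180) = -1.123220
  w ← 0.730000 + (0.3/2)·(-2.249400 + (-1.123220)) = 0.224107
w(0.3) ≈ 0.2241

0.2241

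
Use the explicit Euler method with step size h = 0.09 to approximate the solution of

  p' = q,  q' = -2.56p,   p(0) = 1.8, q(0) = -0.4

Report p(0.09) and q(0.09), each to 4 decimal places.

1.7640, -0.8147

Euler on (p,q): p_{n+1} = p_n + h·p', q_{n+1} = q_n + h·q'.
0.000000: (1.800000, -0.400000); f=(-0.400000, -4.608000) → (1.764000, -0.814720)
(p(0.09), q(0.09)) ≈ (1.7640, -0.8147)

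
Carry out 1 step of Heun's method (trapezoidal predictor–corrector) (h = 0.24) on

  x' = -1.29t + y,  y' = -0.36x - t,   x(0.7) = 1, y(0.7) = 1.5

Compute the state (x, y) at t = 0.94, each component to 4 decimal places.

1.0756, 1.2106

Heun on (x,y): k1 = f(t_n, state_n); k2 = f(t_n + h, state_n + h·k1); state_{n+1} = state_n + (h/2)·(k1 + k2).
0.700000: (1.000000, 1.500000)
  k1 = (0.597000, -1.060000)
  predictor → (1.143280, 1.245600)
  k2 = (0.033000, -1.351581)
  → (1.075600, 1.210610)
(x(0.94), y(0.94)) ≈ (1.0756, 1.2106)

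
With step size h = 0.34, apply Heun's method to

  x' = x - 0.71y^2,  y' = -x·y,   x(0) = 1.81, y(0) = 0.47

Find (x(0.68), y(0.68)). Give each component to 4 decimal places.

Heun on (x,y): k1 = f(t_n, state_n); k2 = f(t_n + h, state_n + h·k1); state_{n+1} = state_n + (h/2)·(k1 + k2).
0.000000: (1.810000, 0.470000)
  k1 = (1.653161, -0.850700)
  predictor → (2.372075, 0.180762)
  k2 = (2.348876, -0.428781)
  → (2.490346, 0.252488)
0.340000: (2.490346, 0.252488)
  k1 = (2.445083, -0.628783)
  predictor → (3.321675, 0.038702)
  k2 = (3.320611, -0.128555)
  → (3.470514, 0.123741)
(x(0.68), y(0.68)) ≈ (3.4705, 0.1237)

3.4705, 0.1237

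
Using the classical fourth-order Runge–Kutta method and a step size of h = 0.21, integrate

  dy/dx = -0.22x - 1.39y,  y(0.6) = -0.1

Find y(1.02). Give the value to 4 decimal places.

RK4: k1 = f(x_n, y_n); k2 = f(x_n + h/2, y_n + (h/2)·k1); k3 = f(x_n + h/2, y_n + (h/2)·k2); k4 = f(x_n + h, y_n + h·k3); y_{n+1} = y_n + (h/6)·(k1 + 2k2 + 2k3 + k4).
x=0.600000, y=-0.100000:
  k1 = f(0.600000, -0.100000) = 0.007000
  k2 = f(0.705000, -0.099265) = -0.017122
  k3 = f(0.705000, -0.101798) = -0.013601
  k4 = f(0.810000, -0.102856) = -0.035230
  y ← -0.100000 + (0.21/6)·(k1 + 2k2 + 2k3 + k4) = -0.103139
x=0.810000, y=-0.103139:
  k1 = f(0.810000, -0.103139) = -0.034837
  k2 = f(0.915000, -0.106797) = -0.052853
  k3 = f(0.915000, -0.108688) = -0.050223
  k4 = f(1.020000, -0.113686) = -0.066377
  y ← -0.103139 + (0.21/6)·(k1 + 2k2 + 2k3 + k4) = -0.113896
y(1.02) ≈ -0.1139

-0.1139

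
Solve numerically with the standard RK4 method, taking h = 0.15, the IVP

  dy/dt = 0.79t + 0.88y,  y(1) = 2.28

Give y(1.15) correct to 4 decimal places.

RK4: k1 = f(t_n, y_n); k2 = f(t_n + h/2, y_n + (h/2)·k1); k3 = f(t_n + h/2, y_n + (h/2)·k2); k4 = f(t_n + h, y_n + h·k3); y_{n+1} = y_n + (h/6)·(k1 + 2k2 + 2k3 + k4).
t=1.000000, y=2.280000:
  k1 = f(1.000000, 2.280000) = 2.796400
  k2 = f(1.075000, 2.489730) = 3.040212
  k3 = f(1.075000, 2.508016) = 3.056304
  k4 = f(1.150000, 2.738446) = 3.318332
  y ← 2.280000 + (0.15/6)·(k1 + 2k2 + 2k3 + k4) = 2.737694
y(1.15) ≈ 2.7377

2.7377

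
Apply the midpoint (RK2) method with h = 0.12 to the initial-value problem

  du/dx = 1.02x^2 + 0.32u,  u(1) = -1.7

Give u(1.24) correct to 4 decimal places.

Midpoint: k1 = f(x_n, u_n); k2 = f(x_n + h/2, u_n + (h/2)·k1); u_{n+1} = u_n + h·k2.
x=1.000000, u=-1.700000:
  k1 = f(1.000000, -1.700000) = 0.476000
  k2 = f(1.060000, -1.671440) = 0.611211
  u ← -1.700000 + 0.12·0.611211 = -1.626655
x=1.120000, u=-1.626655:
  k1 = f(1.120000, -1.626655) = 0.758959
  k2 = f(1.180000, -1.581117) = 0.914291
  u ← -1.626655 + 0.12·0.914291 = -1.516940
u(1.24) ≈ -1.5169

-1.5169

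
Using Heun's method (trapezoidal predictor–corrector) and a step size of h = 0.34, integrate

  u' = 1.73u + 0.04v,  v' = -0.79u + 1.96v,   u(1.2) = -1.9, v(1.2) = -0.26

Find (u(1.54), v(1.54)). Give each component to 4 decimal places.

Heun on (u,v): k1 = f(s_n, state_n); k2 = f(s_n + h, state_n + h·k1); state_{n+1} = state_n + (h/2)·(k1 + k2).
1.200000: (-1.900000, -0.260000)
  k1 = (-3.297400, 0.991400)
  predictor → (-3.021116, 0.077076)
  k2 = (-5.223448, 2.537751)
  → (-3.348544, 0.339956)
(u(1.54), v(1.54)) ≈ (-3.3485, 0.3400)

-3.3485, 0.3400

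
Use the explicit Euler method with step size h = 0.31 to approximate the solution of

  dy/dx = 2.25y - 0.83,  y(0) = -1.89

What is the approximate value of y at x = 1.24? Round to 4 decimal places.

Euler: y_{n+1} = y_n + h·f(x_n, y_n).
x=0.000000, y=-1.890000: f=-5.082500 → y ← -1.890000 + 0.31·(-5.082500) = -3.465575
x=0.310000, y=-3.465575: f=-8.627544 → y ← -3.465575 + 0.31·(-8.627544) = -6.140114
x=0.620000, y=-6.140114: f=-14.645256 → y ← -6.140114 + 0.31·(-14.645256) = -10.680143
x=0.930000, y=-10.680143: f=-24.860321 → y ← -10.680143 + 0.31·(-24.860321) = -18.386842
y(1.24) ≈ -18.3868

-18.3868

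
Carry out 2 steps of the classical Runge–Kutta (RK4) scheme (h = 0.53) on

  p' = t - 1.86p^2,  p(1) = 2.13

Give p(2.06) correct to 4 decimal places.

-39.1275

RK4: k1 = f(t_n, p_n); k2 = f(t_n + h/2, p_n + (h/2)·k1); k3 = f(t_n + h/2, p_n + (h/2)·k2); k4 = f(t_n + h, p_n + h·k3); p_{n+1} = p_n + (h/6)·(k1 + 2k2 + 2k3 + k4).
t=1.000000, p=2.130000:
  k1 = f(1.000000, 2.130000) = -7.438634
  k2 = f(1.265000, 0.158762) = 1.218118
  k3 = f(1.265000, 2.452801) = -9.925195
  k4 = f(1.530000, -3.130354) = -16.696351
  p ← 2.130000 + (0.53/6)·(k1 + 2k2 + 2k3 + k4) = -1.540174
t=1.530000, p=-1.540174:
  k1 = f(1.530000, -1.540174) = -2.882173
  k2 = f(1.795000, -2.303950) = -8.078224
  k3 = f(1.795000, -3.680903) = -23.406232
  k4 = f(2.060000, -13.945477) = -359.665962
  p ← -1.540174 + (0.53/6)·(k1 + 2k2 + 2k3 + k4) = -39.127513
p(2.06) ≈ -39.1275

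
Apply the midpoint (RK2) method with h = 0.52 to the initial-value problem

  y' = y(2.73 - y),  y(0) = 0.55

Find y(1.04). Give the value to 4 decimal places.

Midpoint: k1 = f(x_n, y_n); k2 = f(x_n + h/2, y_n + (h/2)·k1); y_{n+1} = y_n + h·k2.
x=0.000000, y=0.550000:
  k1 = f(0.000000, 0.550000) = 1.199000
  k2 = f(0.260000, 0.861740) = 1.609954
  y ← 0.550000 + 0.52·1.609954 = 1.387176
x=0.520000, y=1.387176:
  k1 = f(0.520000, 1.387176) = 1.862733
  k2 = f(0.780000, 1.871487) = 1.606696
  y ← 1.387176 + 0.52·1.606696 = 2.222658
y(1.04) ≈ 2.2227

2.2227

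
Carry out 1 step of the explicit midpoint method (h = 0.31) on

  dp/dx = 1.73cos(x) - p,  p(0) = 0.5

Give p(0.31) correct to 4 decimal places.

0.8158

Midpoint: k1 = f(x_n, p_n); k2 = f(x_n + h/2, p_n + (h/2)·k1); p_{n+1} = p_n + h·k2.
x=0.000000, p=0.500000:
  k1 = f(0.000000, 0.500000) = 1.230000
  k2 = f(0.155000, 0.690650) = 1.018610
  p ← 0.500000 + 0.31·1.018610 = 0.815769
p(0.31) ≈ 0.8158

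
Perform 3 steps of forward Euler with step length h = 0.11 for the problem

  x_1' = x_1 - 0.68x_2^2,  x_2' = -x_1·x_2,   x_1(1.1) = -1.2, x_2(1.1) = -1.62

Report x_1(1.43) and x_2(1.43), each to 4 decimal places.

Euler on (x_1,x_2): x_1_{n+1} = x_1_n + h·x_1', x_2_{n+1} = x_2_n + h·x_2'.
1.100000: (-1.200000, -1.620000); f=(-2.984592, -1.944000) → (-1.528305, -1.833840)
1.210000: (-1.528305, -1.833840); f=(-3.815124, -2.802667) → (-1.947969, -2.142133)
1.320000: (-1.947969, -2.142133); f=(-5.068309, -4.172809) → (-2.505483, -2.601142)
(x_1(1.43), x_2(1.43)) ≈ (-2.5055, -2.6011)

-2.5055, -2.6011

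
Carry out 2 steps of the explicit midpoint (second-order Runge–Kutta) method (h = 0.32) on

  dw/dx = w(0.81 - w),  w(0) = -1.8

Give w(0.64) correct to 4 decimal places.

-29.5217

Midpoint: k1 = f(x_n, w_n); k2 = f(x_n + h/2, w_n + (h/2)·k1); w_{n+1} = w_n + h·k2.
x=0.000000, w=-1.800000:
  k1 = f(0.000000, -1.800000) = -4.698000
  k2 = f(0.160000, -2.551680) = -8.577932
  w ← -1.800000 + 0.32·(-8.577932) = -4.544938
x=0.320000, w=-4.544938:
  k1 = f(0.320000, -4.544938) = -24.337862
  k2 = f(0.480000, -8.438996) = -78.052242
  w ← -4.544938 + 0.32·(-78.052242) = -29.521656
w(0.64) ≈ -29.5217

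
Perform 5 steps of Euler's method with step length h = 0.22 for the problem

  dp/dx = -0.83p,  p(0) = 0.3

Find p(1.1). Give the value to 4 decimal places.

Euler: p_{n+1} = p_n + h·f(x_n, p_n).
x=0.000000, p=0.300000: f=-0.249000 → p ← 0.300000 + 0.22·(-0.249000) = 0.245220
x=0.220000, p=0.245220: f=-0.203533 → p ← 0.245220 + 0.22·(-0.203533) = 0.200443
x=0.440000, p=0.200443: f=-0.166368 → p ← 0.200443 + 0.22·(-0.166368) = 0.163842
x=0.660000, p=0.163842: f=-0.135989 → p ← 0.163842 + 0.22·(-0.135989) = 0.133924
x=0.880000, p=0.133924: f=-0.111157 → p ← 0.133924 + 0.22·(-0.111157) = 0.109470
p(1.1) ≈ 0.1095

0.1095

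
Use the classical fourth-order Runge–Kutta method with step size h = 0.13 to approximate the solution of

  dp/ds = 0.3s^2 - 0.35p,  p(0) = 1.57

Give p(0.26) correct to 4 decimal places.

1.4352

RK4: k1 = f(s_n, p_n); k2 = f(s_n + h/2, p_n + (h/2)·k1); k3 = f(s_n + h/2, p_n + (h/2)·k2); k4 = f(s_n + h, p_n + h·k3); p_{n+1} = p_n + (h/6)·(k1 + 2k2 + 2k3 + k4).
s=0.000000, p=1.570000:
  k1 = f(0.000000, 1.570000) = -0.549500
  k2 = f(0.065000, 1.534282) = -0.535731
  k3 = f(0.065000, 1.535177) = -0.536045
  k4 = f(0.130000, 1.500314) = -0.520040
  p ← 1.570000 + (0.13/6)·(k1 + 2k2 + 2k3 + k4) = 1.500383
s=0.130000, p=1.500383:
  k1 = f(0.130000, 1.500383) = -0.520064
  k2 = f(0.195000, 1.466579) = -0.501895
  k3 = f(0.195000, 1.467760) = -0.502308
  k4 = f(0.260000, 1.435083) = -0.481999
  p ← 1.500383 + (0.13/6)·(k1 + 2k2 + 2k3 + k4) = 1.435156
p(0.26) ≈ 1.4352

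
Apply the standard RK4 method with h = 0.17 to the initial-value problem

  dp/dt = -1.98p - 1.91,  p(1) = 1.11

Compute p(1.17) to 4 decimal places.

0.5171

RK4: k1 = f(t_n, p_n); k2 = f(t_n + h/2, p_n + (h/2)·k1); k3 = f(t_n + h/2, p_n + (h/2)·k2); k4 = f(t_n + h, p_n + h·k3); p_{n+1} = p_n + (h/6)·(k1 + 2k2 + 2k3 + k4).
t=1.000000, p=1.110000:
  k1 = f(1.000000, 1.110000) = -4.107800
  k2 = f(1.085000, 0.760837) = -3.416457
  k3 = f(1.085000, 0.819601) = -3.532810
  k4 = f(1.170000, 0.509422) = -2.918656
  p ← 1.110000 + (0.17/6)·(k1 + 2k2 + 2k3 + k4) = 0.517125
p(1.17) ≈ 0.5171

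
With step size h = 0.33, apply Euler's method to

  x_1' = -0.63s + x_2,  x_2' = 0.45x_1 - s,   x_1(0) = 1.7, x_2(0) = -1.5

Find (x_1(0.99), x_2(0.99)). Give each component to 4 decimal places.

Euler on (x_1,x_2): x_1_{n+1} = x_1_n + h·x_1', x_2_{n+1} = x_2_n + h·x_2'.
0.000000: (1.700000, -1.500000); f=(-1.500000, 0.765000) → (1.205000, -1.247550)
0.330000: (1.205000, -1.247550); f=(-1.455450, 0.212250) → (0.724702, -1.177507)
0.660000: (0.724702, -1.177507); f=(-1.593307, -0.333884) → (0.198910, -1.287689)
(x_1(0.99), x_2(0.99)) ≈ (0.1989, -1.2877)

0.1989, -1.2877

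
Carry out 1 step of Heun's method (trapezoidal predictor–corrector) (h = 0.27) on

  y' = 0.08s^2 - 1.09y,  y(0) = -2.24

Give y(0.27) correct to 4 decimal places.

Heun: k1 = f(s_n, y_n); k2 = f(s_n + h, y_n + h·k1); y_{n+1} = y_n + (h/2)·(k1 + k2).
s=0.000000, y=-2.240000:
  k1 = f(0.000000, -2.240000) = 2.441600
  k2 = f(0.270000, -1.580768) = 1.728869
  y ← -2.240000 + (0.27/2)·(2.441600 + 1.728869) = -1.676987
y(0.27) ≈ -1.6770

-1.6770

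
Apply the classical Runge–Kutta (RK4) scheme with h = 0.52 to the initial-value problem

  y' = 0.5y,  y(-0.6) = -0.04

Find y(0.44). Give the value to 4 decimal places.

RK4: k1 = f(x_n, y_n); k2 = f(x_n + h/2, y_n + (h/2)·k1); k3 = f(x_n + h/2, y_n + (h/2)·k2); k4 = f(x_n + h, y_n + h·k3); y_{n+1} = y_n + (h/6)·(k1 + 2k2 + 2k3 + k4).
x=-0.600000, y=-0.040000:
  k1 = f(-0.600000, -0.040000) = -0.020000
  k2 = f(-0.340000, -0.045200) = -0.022600
  k3 = f(-0.340000, -0.045876) = -0.022938
  k4 = f(-0.080000, -0.051928) = -0.025964
  y ← -0.040000 + (0.52/6)·(k1 + 2k2 + 2k3 + k4) = -0.051877
x=-0.080000, y=-0.051877:
  k1 = f(-0.080000, -0.051877) = -0.025938
  k2 = f(0.180000, -0.058621) = -0.029310
  k3 = f(0.180000, -0.059497) = -0.029749
  k4 = f(0.440000, -0.067346) = -0.033673
  y ← -0.051877 + (0.52/6)·(k1 + 2k2 + 2k3 + k4) = -0.067280
y(0.44) ≈ -0.0673

-0.0673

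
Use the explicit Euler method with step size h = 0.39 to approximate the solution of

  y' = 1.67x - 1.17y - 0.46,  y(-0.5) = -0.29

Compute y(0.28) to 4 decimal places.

-0.6114

Euler: y_{n+1} = y_n + h·f(x_n, y_n).
x=-0.500000, y=-0.290000: f=-0.955700 → y ← -0.290000 + 0.39·(-0.955700) = -0.662723
x=-0.110000, y=-0.662723: f=0.131686 → y ← -0.662723 + 0.39·0.131686 = -0.611365
y(0.28) ≈ -0.6114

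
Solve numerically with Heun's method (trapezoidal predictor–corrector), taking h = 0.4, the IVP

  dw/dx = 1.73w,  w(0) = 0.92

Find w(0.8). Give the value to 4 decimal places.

3.4320

Heun: k1 = f(x_n, w_n); k2 = f(x_n + h, w_n + h·k1); w_{n+1} = w_n + (h/2)·(k1 + k2).
x=0.000000, w=0.920000:
  k1 = f(0.000000, 0.920000) = 1.591600
  k2 = f(0.400000, 1.556640) = 2.692987
  w ← 0.920000 + (0.4/2)·(1.591600 + 2.692987) = 1.776917
x=0.400000, w=1.776917:
  k1 = f(0.400000, 1.776917) = 3.074067
  k2 = f(0.800000, 3.006544) = 5.201322
  w ← 1.776917 + (0.4/2)·(3.074067 + 5.201322) = 3.431995
w(0.8) ≈ 3.4320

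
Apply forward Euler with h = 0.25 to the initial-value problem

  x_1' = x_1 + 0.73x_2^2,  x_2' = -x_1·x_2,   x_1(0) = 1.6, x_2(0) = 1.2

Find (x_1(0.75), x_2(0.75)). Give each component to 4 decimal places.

3.6717, 0.0842

Euler on (x_1,x_2): x_1_{n+1} = x_1_n + h·x_1', x_2_{n+1} = x_2_n + h·x_2'.
0.000000: (1.600000, 1.200000); f=(2.651200, -1.920000) → (2.262800, 0.720000)
0.250000: (2.262800, 0.720000); f=(2.641232, -1.629216) → (2.923108, 0.312696)
0.500000: (2.923108, 0.312696); f=(2.994487, -0.914044) → (3.671730, 0.084185)
(x_1(0.75), x_2(0.75)) ≈ (3.6717, 0.0842)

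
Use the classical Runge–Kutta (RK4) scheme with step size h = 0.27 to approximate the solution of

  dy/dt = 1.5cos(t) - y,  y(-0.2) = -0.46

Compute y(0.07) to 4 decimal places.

0.0021

RK4: k1 = f(t_n, y_n); k2 = f(t_n + h/2, y_n + (h/2)·k1); k3 = f(t_n + h/2, y_n + (h/2)·k2); k4 = f(t_n + h, y_n + h·k3); y_{n+1} = y_n + (h/6)·(k1 + 2k2 + 2k3 + k4).
t=-0.200000, y=-0.460000:
  k1 = f(-0.200000, -0.460000) = 1.930100
  k2 = f(-0.065000, -0.199437) = 1.696269
  k3 = f(-0.065000, -0.231004) = 1.727836
  k4 = f(0.070000, 0.006516) = 1.489811
  y ← -0.460000 + (0.27/6)·(k1 + 2k2 + 2k3 + k4) = 0.002065
y(0.07) ≈ 0.0021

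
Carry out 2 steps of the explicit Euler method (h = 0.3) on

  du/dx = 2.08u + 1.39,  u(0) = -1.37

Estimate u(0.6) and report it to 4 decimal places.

-2.5190

Euler: u_{n+1} = u_n + h·f(x_n, u_n).
x=0.000000, u=-1.370000: f=-1.459600 → u ← -1.370000 + 0.3·(-1.459600) = -1.807880
x=0.300000, u=-1.807880: f=-2.370390 → u ← -1.807880 + 0.3·(-2.370390) = -2.518997
u(0.6) ≈ -2.5190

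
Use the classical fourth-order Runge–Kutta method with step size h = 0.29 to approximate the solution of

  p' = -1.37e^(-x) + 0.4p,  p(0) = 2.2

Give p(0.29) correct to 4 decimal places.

2.1039

RK4: k1 = f(x_n, p_n); k2 = f(x_n + h/2, p_n + (h/2)·k1); k3 = f(x_n + h/2, p_n + (h/2)·k2); k4 = f(x_n + h, p_n + h·k3); p_{n+1} = p_n + (h/6)·(k1 + 2k2 + 2k3 + k4).
x=0.000000, p=2.200000:
  k1 = f(0.000000, 2.200000) = -0.490000
  k2 = f(0.145000, 2.128950) = -0.333501
  k3 = f(0.145000, 2.151642) = -0.324424
  k4 = f(0.290000, 2.105917) = -0.182754
  p ← 2.200000 + (0.29/6)·(k1 + 2k2 + 2k3 + k4) = 2.103884
p(0.29) ≈ 2.1039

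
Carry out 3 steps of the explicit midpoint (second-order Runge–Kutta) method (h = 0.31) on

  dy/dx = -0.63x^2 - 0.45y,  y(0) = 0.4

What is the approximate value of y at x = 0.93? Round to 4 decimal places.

Midpoint: k1 = f(x_n, y_n); k2 = f(x_n + h/2, y_n + (h/2)·k1); y_{n+1} = y_n + h·k2.
x=0.000000, y=0.400000:
  k1 = f(0.000000, 0.400000) = -0.180000
  k2 = f(0.155000, 0.372100) = -0.182581
  y ← 0.400000 + 0.31·(-0.182581) = 0.343400
x=0.310000, y=0.343400:
  k1 = f(0.310000, 0.343400) = -0.215073
  k2 = f(0.465000, 0.310064) = -0.275750
  y ← 0.343400 + 0.31·(-0.275750) = 0.257917
x=0.620000, y=0.257917:
  k1 = f(0.620000, 0.257917) = -0.358235
  k2 = f(0.775000, 0.202391) = -0.469470
  y ← 0.257917 + 0.31·(-0.469470) = 0.112382
y(0.93) ≈ 0.1124

0.1124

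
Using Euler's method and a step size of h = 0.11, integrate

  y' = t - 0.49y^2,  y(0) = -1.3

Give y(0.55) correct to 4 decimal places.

-1.7785

Euler: y_{n+1} = y_n + h·f(t_n, y_n).
t=0.000000, y=-1.300000: f=-0.828100 → y ← -1.300000 + 0.11·(-0.828100) = -1.391091
t=0.110000, y=-1.391091: f=-0.838216 → y ← -1.391091 + 0.11·(-0.838216) = -1.483295
t=0.220000, y=-1.483295: f=-0.858080 → y ← -1.483295 + 0.11·(-0.858080) = -1.577684
t=0.330000, y=-1.577684: f=-0.889652 → y ← -1.577684 + 0.11·(-0.889652) = -1.675545
t=0.440000, y=-1.675545: f=-0.935651 → y ← -1.675545 + 0.11·(-0.935651) = -1.778467
y(0.55) ≈ -1.7785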